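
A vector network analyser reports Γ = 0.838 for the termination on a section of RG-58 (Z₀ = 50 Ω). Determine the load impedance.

Z_L = Z_0·(1 + Γ)/(1 − Γ) = 50·(1.84)/(0.162)

Z_L ≈ 567 Ω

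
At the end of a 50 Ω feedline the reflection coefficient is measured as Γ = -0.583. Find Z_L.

Z_L = Z_0·(1 + Γ)/(1 − Γ) = 50·(0.417)/(1.58)

Z_L ≈ 13.2 Ω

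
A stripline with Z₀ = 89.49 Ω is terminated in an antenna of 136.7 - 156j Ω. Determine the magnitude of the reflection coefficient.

|Γ| ≈ 0.593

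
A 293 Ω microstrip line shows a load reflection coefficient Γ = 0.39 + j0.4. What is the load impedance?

Z_L = Z_0·(1 + Γ)/(1 − Γ) = 293·(1.39 + j0.4)/(0.61 − j0.4)

Z_L ≈ 379 + j441 Ω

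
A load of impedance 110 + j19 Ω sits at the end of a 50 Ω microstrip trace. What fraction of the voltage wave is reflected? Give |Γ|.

|Γ| ≈ 0.391

Γ = (Z_L − Z_0)/(Z_L + Z_0) = (60 + j19)/(160 + j19)
|Γ| = 62.9/161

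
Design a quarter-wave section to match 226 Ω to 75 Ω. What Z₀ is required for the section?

Z_qwt = √(Z_0·R_L) = √(75 × 226) = √16950

Z_qwt ≈ 130 Ω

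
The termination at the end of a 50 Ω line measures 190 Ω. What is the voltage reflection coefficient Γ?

Γ = 0.583

Γ = (Z_L − Z_0)/(Z_L + Z_0) = (190 − 50)/(190 + 50) = 140/240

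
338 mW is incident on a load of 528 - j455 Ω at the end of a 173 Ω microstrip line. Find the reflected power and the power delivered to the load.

P_reflected ≈ 161 mW; P_delivered ≈ 177 mW

|Γ| = |(355 − j455)/(701 − j455)| = 0.691
|Γ|² = 0.477
P_refl = |Γ|²·P_inc = 161 mW, P_del = (1 − |Γ|²)·P_inc = 177 mW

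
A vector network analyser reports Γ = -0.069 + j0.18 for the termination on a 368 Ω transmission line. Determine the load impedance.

Z_L = Z_0·(1 + Γ)/(1 − Γ) = 368·(0.931 + j0.18)/(1.07 − j0.18)

Z_L ≈ 302 + j113 Ω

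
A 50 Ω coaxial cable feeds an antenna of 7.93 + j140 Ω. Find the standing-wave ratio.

Γ = (Z_L − Z_0)/(Z_L + Z_0) = (-42.07 + j140)/(57.93 + j140)
|Γ| = 146/152 = 0.965
VSWR = (1 + |Γ|)/(1 − |Γ|) = 1.96/0.0352

VSWR ≈ 55.9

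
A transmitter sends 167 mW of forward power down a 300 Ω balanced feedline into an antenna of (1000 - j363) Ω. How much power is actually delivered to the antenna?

|Γ| = |(700 − j363)/(1300 − j363)| = 0.584
|Γ|² = 0.341
P_refl = |Γ|²·P_inc = 57 mW, P_del = (1 − |Γ|²)·P_inc = 110 mW

P_delivered ≈ 110 mW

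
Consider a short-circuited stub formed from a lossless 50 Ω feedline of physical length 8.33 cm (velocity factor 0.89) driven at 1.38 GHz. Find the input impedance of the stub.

Z_in ≈ −j23.3 Ω

λ = v/f = 0.89·c / 1.38 GHz = 0.193 m
βl = 2π·l/λ = 2π × 0.431 = 155°
tan(βl) = -0.466
For a short-circuited stub, Z_in = jZ_0·tan(βl)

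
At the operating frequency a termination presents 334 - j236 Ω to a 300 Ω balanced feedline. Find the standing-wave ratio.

Γ = (Z_L − Z_0)/(Z_L + Z_0) = (34 − j236)/(634 − j236)
|Γ| = 238/676 = 0.352
VSWR = (1 + |Γ|)/(1 − |Γ|) = 1.35/0.648

VSWR ≈ 2.09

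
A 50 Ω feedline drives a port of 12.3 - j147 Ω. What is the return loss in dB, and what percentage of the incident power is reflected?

RL ≈ 0.441 dB; 90.3% of incident power reflected

Γ = (-37.7 − j147)/(62.3 − j147), |Γ| = 0.951
RL = −20·log₁₀(0.951) = 0.441 dB
P_refl/P_inc = |Γ|² = 0.903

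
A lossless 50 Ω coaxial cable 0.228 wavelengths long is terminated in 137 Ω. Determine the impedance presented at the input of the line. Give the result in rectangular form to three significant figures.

Z_in ≈ 18.6 − j6.01 Ω

βl = 2π × 0.228 = 82.1°
tan(βl) = tan(82.1°) = 7.19
Z_in = Z_0·(Z_L + jZ_0·tanβl)/(Z_0 + jZ_L·tanβl)
     = 50·(137 + j359)/(50 + j985)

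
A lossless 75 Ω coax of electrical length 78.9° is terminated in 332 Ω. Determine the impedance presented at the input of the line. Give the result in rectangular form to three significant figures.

Z_in ≈ 17.6 − j13.9 Ω

tan(βl) = tan(78.9°) = 5.1
Z_in = Z_0·(Z_L + jZ_0·tanβl)/(Z_0 + jZ_L·tanβl)
     = 75·(332 + j382)/(75 + j1690)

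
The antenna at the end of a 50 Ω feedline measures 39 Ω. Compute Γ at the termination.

Γ = -0.124

Γ = (Z_L − Z_0)/(Z_L + Z_0) = (39 − 50)/(39 + 50) = -11/89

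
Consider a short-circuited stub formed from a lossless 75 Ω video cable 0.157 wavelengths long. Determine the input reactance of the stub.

X_in ≈ 113 Ω (inductive)

βl = 2π × 0.157 = 56.5°
tan(βl) = 1.51
For a short-circuited stub, Z_in = jZ_0·tan(βl)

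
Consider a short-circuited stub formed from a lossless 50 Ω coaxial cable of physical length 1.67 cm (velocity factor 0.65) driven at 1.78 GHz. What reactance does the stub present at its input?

λ = v/f = 0.65·c / 1.78 GHz = 0.11 m
βl = 2π·l/λ = 2π × 0.152 = 54.9°
tan(βl) = 1.42
For a short-circuited stub, Z_in = jZ_0·tan(βl)

X_in ≈ 71.1 Ω (inductive)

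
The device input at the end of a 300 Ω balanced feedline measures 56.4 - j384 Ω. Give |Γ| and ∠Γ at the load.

Γ ≈ 0.868 ∠ -75.3°

Γ = (Z_L − Z_0)/(Z_L + Z_0) = (-243.6 − j384)/(356.4 − j384)
|Γ| = 455/524 = 0.868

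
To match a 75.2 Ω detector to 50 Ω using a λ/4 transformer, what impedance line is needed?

Z_qwt = √(Z_0·R_L) = √(50 × 75.2) = √3760

Z_qwt ≈ 61.3 Ω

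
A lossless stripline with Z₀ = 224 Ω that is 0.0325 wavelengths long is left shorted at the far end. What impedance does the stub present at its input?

Z_in ≈ +j46.4 Ω

βl = 2π × 0.0325 = 11.7°
tan(βl) = 0.207
For a shorted stub, Z_in = jZ_0·tan(βl)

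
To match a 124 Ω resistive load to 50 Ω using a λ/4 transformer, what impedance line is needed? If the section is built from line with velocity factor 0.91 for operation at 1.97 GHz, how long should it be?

Z_qwt ≈ 78.7 Ω; length ≈ 3.46 cm

Z_qwt = √(Z_0·R_L) = √(50 × 124) = √6200
λ = 0.91·c/f = 0.139 m, so l = λ/4 = 0.0346 m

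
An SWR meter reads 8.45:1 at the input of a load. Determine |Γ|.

|Γ| ≈ 0.788

|Γ| = (S − 1)/(S + 1) = (8.45 − 1)/(8.45 + 1) = 7.45/9.45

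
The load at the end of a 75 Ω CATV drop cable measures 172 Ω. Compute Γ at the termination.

Γ = 0.393

Γ = (Z_L − Z_0)/(Z_L + Z_0) = (172 − 75)/(172 + 75) = 97/247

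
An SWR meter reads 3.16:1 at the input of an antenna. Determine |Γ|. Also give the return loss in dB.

|Γ| ≈ 0.519; return loss ≈ 5.69 dB

|Γ| = (S − 1)/(S + 1) = (3.16 − 1)/(3.16 + 1) = 2.16/4.16
RL = −20·log₁₀|Γ| = −20·log₁₀(0.519)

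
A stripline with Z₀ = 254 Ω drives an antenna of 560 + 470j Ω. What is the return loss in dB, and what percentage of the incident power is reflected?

RL ≈ 4.49 dB; 35.6% of incident power reflected

Γ = (306 + j470)/(814 + j470), |Γ| = 0.597
RL = −20·log₁₀(0.597) = 4.49 dB
P_refl/P_inc = |Γ|² = 0.356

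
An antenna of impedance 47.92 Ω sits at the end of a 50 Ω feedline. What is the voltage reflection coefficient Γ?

Γ = -0.0212

Γ = (Z_L − Z_0)/(Z_L + Z_0) = (47.92 − 50)/(47.92 + 50) = -2.08/97.92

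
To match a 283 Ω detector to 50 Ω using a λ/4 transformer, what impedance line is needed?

Z_qwt = √(Z_0·R_L) = √(50 × 283) = √14150

Z_qwt ≈ 119 Ω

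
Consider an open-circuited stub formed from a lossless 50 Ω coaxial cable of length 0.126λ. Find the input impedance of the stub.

Z_in ≈ −j49.4 Ω

βl = 2π × 0.126 = 45.4°
tan(βl) = 1.01
For an open-circuited stub, Z_in = −jZ_0·cot(βl) = −jZ_0/tan(βl)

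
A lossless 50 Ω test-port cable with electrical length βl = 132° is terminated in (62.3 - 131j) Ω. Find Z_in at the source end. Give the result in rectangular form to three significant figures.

tan(βl) = tan(132°) = -1.11
Z_in = Z_0·(Z_L + jZ_0·tanβl)/(Z_0 + jZ_L·tanβl)
     = 50·(62.3 − j187)/(-95.5 − j69.2)

Z_in ≈ 25 + j79.5 Ω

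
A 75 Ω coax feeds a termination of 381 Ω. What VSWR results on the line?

VSWR ≈ 5.08

Γ = (381 − 75)/(381 + 75) = 0.671
VSWR = (1 + 0.671)/(1 − 0.671)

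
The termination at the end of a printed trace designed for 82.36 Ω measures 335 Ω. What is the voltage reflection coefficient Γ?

Γ = (Z_L − Z_0)/(Z_L + Z_0) = (335 − 82.36)/(335 + 82.36) = 252.6/417.4

Γ = 0.605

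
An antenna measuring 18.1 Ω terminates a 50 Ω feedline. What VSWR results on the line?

Γ = (18.1 − 50)/(18.1 + 50) = -0.468
VSWR = (1 + 0.468)/(1 − 0.468)

VSWR ≈ 2.76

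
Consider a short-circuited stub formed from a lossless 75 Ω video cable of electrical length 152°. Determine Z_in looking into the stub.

tan(βl) = -0.532
For a short-circuited stub, Z_in = jZ_0·tan(βl)

Z_in ≈ −j39.9 Ω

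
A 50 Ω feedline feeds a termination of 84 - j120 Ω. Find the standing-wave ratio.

Γ = (Z_L − Z_0)/(Z_L + Z_0) = (34 − j120)/(134 − j120)
|Γ| = 125/180 = 0.693
VSWR = (1 + |Γ|)/(1 − |Γ|) = 1.69/0.307

VSWR ≈ 5.52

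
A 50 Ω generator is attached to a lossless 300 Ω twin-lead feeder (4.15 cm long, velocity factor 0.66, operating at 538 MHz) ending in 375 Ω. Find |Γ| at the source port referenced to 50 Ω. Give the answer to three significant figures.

λ = v/f = 0.66·c / 538 MHz = 0.368 m
βl = 2π·l/λ = 2π × 0.113 = 40.6°
tan(βl) = 0.857
Z_in = Z_0·(Z_L + jZ_0·tanβl)/(Z_0 + jZ_L·tanβl) = 303 − j67.3 Ω
Γ_s = (Z_in − Z_s)/(Z_in + Z_s) = (253 − j67.3)/(353 − j67.3), |Γ_s| = 0.728

|Γ| ≈ 0.728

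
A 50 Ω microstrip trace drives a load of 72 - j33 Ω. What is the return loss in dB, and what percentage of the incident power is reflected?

RL ≈ 10.1 dB; 9.85% of incident power reflected

Γ = (22 − j33)/(122 − j33), |Γ| = 0.314
RL = −20·log₁₀(0.314) = 10.1 dB
P_refl/P_inc = |Γ|² = 0.0985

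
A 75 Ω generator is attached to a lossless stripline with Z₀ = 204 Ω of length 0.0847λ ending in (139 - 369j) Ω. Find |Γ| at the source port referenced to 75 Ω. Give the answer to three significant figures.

βl = 2π × 0.0847 = 30.5°
tan(βl) = 0.589
Z_in = Z_0·(Z_L + jZ_0·tanβl)/(Z_0 + jZ_L·tanβl) = 42.3 − j129 Ω
Γ_s = (Z_in − Z_s)/(Z_in + Z_s) = (-32.7 − j129)/(117 − j129), |Γ_s| = 0.763

|Γ| ≈ 0.763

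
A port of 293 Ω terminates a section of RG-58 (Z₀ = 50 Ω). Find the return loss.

Γ = (293 − 50)/(293 + 50) = 0.708
RL = −20·log₁₀|Γ| = −20·log₁₀(0.708)

RL ≈ 2.99 dB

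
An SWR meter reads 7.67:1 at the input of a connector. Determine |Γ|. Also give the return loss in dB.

|Γ| ≈ 0.769; return loss ≈ 2.28 dB

|Γ| = (S − 1)/(S + 1) = (7.67 − 1)/(7.67 + 1) = 6.67/8.67
RL = −20·log₁₀|Γ| = −20·log₁₀(0.769)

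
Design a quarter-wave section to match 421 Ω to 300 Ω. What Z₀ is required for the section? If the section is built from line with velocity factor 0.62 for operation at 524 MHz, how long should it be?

Z_qwt ≈ 355 Ω; length ≈ 8.87 cm

Z_qwt = √(Z_0·R_L) = √(300 × 421) = √126300
λ = 0.62·c/f = 0.355 m, so l = λ/4 = 0.0887 m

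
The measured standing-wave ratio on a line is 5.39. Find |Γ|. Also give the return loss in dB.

|Γ| = (S − 1)/(S + 1) = (5.39 − 1)/(5.39 + 1) = 4.39/6.39
RL = −20·log₁₀|Γ| = −20·log₁₀(0.687)

|Γ| ≈ 0.687; return loss ≈ 3.26 dB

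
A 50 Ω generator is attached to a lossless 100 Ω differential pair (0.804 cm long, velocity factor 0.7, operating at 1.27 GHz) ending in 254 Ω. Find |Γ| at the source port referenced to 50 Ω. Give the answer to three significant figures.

λ = v/f = 0.7·c / 1.27 GHz = 0.165 m
βl = 2π·l/λ = 2π × 0.0486 = 17.5°
tan(βl) = 0.315
Z_in = Z_0·(Z_L + jZ_0·tanβl)/(Z_0 + jZ_L·tanβl) = 170 − j105 Ω
Γ_s = (Z_in − Z_s)/(Z_in + Z_s) = (120 − j105)/(220 − j105), |Γ_s| = 0.654

|Γ| ≈ 0.654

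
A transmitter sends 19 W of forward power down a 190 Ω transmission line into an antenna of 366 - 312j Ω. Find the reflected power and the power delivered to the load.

|Γ| = |(176 − j312)/(556 − j312)| = 0.562
|Γ|² = 0.316
P_refl = |Γ|²·P_inc = 6 W, P_del = (1 − |Γ|²)·P_inc = 13 W

P_reflected ≈ 6 W; P_delivered ≈ 13 W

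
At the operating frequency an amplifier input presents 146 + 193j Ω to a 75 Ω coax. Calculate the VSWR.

VSWR ≈ 5.69

Γ = (Z_L − Z_0)/(Z_L + Z_0) = (71 + j193)/(221 + j193)
|Γ| = 206/293 = 0.701
VSWR = (1 + |Γ|)/(1 − |Γ|) = 1.7/0.299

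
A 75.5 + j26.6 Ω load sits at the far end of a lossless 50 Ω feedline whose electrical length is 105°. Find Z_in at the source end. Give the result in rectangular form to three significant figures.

tan(βl) = tan(105°) = -3.73
Z_in = Z_0·(Z_L + jZ_0·tanβl)/(Z_0 + jZ_L·tanβl)
     = 50·(75.5 − j160)/(149 − j282)

Z_in ≈ 27.7 − j1.28 Ω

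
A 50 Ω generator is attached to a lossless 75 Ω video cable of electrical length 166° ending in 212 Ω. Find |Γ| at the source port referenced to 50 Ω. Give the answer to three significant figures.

|Γ| ≈ 0.609

tan(βl) = -0.249
Z_in = Z_0·(Z_L + jZ_0·tanβl)/(Z_0 + jZ_L·tanβl) = 150 + j87.3 Ω
Γ_s = (Z_in − Z_s)/(Z_in + Z_s) = (100 + j87.3)/(200 + j87.3), |Γ_s| = 0.609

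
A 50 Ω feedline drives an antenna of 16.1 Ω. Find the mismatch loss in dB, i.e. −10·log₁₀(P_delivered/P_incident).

Γ = (16.1 − 50)/(16.1 + 50) = -0.513
|Γ|² = 0.263, so P_del/P_inc = 1 − |Γ|² = 0.737
ML = −10·log₁₀(1 − |Γ|²)

mismatch loss ≈ 1.33 dB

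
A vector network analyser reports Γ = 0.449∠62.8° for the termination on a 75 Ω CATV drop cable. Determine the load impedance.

Z_L = Z_0·(1 + Γ)/(1 − Γ) = 75·(1.21 + j0.399)/(0.795 − j0.399)

Z_L ≈ 75.7 + j75.7 Ω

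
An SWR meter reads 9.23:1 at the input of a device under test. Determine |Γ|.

|Γ| = (S − 1)/(S + 1) = (9.23 − 1)/(9.23 + 1) = 8.23/10.2

|Γ| ≈ 0.804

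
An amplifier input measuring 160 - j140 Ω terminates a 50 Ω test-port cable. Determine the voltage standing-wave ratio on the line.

Γ = (Z_L − Z_0)/(Z_L + Z_0) = (110 − j140)/(210 − j140)
|Γ| = 178/252 = 0.705
VSWR = (1 + |Γ|)/(1 − |Γ|) = 1.71/0.295

VSWR ≈ 5.79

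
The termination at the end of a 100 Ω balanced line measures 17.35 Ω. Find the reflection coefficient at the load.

Γ = (Z_L − Z_0)/(Z_L + Z_0) = (17.35 − 100)/(17.35 + 100) = -82.65/117.3

Γ = -0.704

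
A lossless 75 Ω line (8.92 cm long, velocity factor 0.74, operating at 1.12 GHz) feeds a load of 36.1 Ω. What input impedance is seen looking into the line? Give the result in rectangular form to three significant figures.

λ = v/f = 0.74·c / 1.12 GHz = 0.198 m
βl = 2π·l/λ = 2π × 0.45 = 162°
tan(βl) = tan(162°) = -0.325
Z_in = Z_0·(Z_L + jZ_0·tanβl)/(Z_0 + jZ_L·tanβl)
     = 75·(36.1 − j24.4)/(75 − j11.7)

Z_in ≈ 39 − j18.3 Ω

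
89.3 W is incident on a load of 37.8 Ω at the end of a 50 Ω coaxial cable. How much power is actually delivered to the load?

P_delivered ≈ 87.6 W

Γ = (37.8 − 50)/(37.8 + 50) = -0.139
|Γ|² = 0.0193
P_refl = |Γ|²·P_inc = 1.72 W, P_del = (1 − |Γ|²)·P_inc = 87.6 W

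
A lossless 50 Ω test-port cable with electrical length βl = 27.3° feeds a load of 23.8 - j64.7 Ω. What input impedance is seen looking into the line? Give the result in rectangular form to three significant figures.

tan(βl) = tan(27.3°) = 0.516
Z_in = Z_0·(Z_L + jZ_0·tanβl)/(Z_0 + jZ_L·tanβl)
     = 50·(23.8 − j38.9)/(83.4 + j12.3)

Z_in ≈ 10.6 − j24.9 Ω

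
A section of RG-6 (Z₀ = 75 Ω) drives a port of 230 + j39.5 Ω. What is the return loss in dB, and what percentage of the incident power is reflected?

RL ≈ 5.68 dB; 27% of incident power reflected

Γ = (155 + j39.5)/(305 + j39.5), |Γ| = 0.52
RL = −20·log₁₀(0.52) = 5.68 dB
P_refl/P_inc = |Γ|² = 0.27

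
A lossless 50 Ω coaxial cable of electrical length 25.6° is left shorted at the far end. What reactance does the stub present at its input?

X_in ≈ 24 Ω (inductive)

tan(βl) = 0.479
For a shorted stub, Z_in = jZ_0·tan(βl)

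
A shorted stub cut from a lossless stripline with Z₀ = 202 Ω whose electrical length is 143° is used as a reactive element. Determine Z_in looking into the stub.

Z_in ≈ −j152 Ω

tan(βl) = -0.754
For a shorted stub, Z_in = jZ_0·tan(βl)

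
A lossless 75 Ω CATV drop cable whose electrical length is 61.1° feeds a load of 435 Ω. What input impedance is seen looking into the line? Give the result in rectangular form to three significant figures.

tan(βl) = tan(61.1°) = 1.81
Z_in = Z_0·(Z_L + jZ_0·tanβl)/(Z_0 + jZ_L·tanβl)
     = 75·(435 + j136)/(75 + j788)

Z_in ≈ 16.7 − j39.8 Ω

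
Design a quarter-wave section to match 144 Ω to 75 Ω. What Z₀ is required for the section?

Z_qwt ≈ 104 Ω

Z_qwt = √(Z_0·R_L) = √(75 × 144) = √10800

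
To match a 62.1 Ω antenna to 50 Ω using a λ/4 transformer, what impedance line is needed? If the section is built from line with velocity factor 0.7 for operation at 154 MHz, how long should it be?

Z_qwt ≈ 55.7 Ω; length ≈ 34.1 cm

Z_qwt = √(Z_0·R_L) = √(50 × 62.1) = √3105
λ = 0.7·c/f = 1.36 m, so l = λ/4 = 0.341 m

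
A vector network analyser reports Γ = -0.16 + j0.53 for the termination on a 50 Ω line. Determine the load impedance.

Z_L = Z_0·(1 + Γ)/(1 − Γ) = 50·(0.84 + j0.53)/(1.16 − j0.53)

Z_L ≈ 21.3 + j32.6 Ω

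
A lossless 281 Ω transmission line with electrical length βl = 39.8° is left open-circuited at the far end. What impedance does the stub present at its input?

Z_in ≈ −j337 Ω

tan(βl) = 0.833
For an open-circuited stub, Z_in = −jZ_0·cot(βl) = −jZ_0/tan(βl)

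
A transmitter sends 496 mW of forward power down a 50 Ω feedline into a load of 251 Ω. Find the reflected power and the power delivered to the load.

Γ = (251 − 50)/(251 + 50) = 0.668
|Γ|² = 0.446
P_refl = |Γ|²·P_inc = 221 mW, P_del = (1 − |Γ|²)·P_inc = 275 mW

P_reflected ≈ 221 mW; P_delivered ≈ 275 mW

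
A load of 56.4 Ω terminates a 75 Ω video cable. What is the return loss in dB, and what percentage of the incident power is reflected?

RL ≈ 17 dB; 2% of incident power reflected

Γ = (56.4 − 75)/(56.4 + 75) = -0.142
RL = −20·log₁₀(0.142) = 17 dB
P_refl/P_inc = |Γ|² = 0.02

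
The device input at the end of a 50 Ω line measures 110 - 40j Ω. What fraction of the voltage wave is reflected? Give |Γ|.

|Γ| ≈ 0.437

Γ = (Z_L − Z_0)/(Z_L + Z_0) = (60 − j40)/(160 − j40)
|Γ| = 72.1/165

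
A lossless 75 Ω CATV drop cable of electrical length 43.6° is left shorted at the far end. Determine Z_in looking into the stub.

tan(βl) = 0.952
For a shorted stub, Z_in = jZ_0·tan(βl)

Z_in ≈ +j71.4 Ω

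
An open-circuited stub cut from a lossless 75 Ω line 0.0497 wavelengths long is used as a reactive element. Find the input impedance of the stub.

Z_in ≈ −j232 Ω

βl = 2π × 0.0497 = 17.9°
tan(βl) = 0.323
For an open-circuited stub, Z_in = −jZ_0·cot(βl) = −jZ_0/tan(βl)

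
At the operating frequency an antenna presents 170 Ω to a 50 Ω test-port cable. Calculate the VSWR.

For a purely resistive load, VSWR = R_L/Z_0 or Z_0/R_L (whichever > 1) = 170/50

VSWR ≈ 3.4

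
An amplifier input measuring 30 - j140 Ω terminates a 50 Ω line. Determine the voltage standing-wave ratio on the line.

VSWR ≈ 15.3

Γ = (Z_L − Z_0)/(Z_L + Z_0) = (-20 − j140)/(80 − j140)
|Γ| = 141/161 = 0.877
VSWR = (1 + |Γ|)/(1 − |Γ|) = 1.88/0.123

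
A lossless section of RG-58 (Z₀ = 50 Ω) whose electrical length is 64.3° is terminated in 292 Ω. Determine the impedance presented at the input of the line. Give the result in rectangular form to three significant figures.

tan(βl) = tan(64.3°) = 2.08
Z_in = Z_0·(Z_L + jZ_0·tanβl)/(Z_0 + jZ_L·tanβl)
     = 50·(292 + j104)/(50 + j607)

Z_in ≈ 10.5 − j23.2 Ω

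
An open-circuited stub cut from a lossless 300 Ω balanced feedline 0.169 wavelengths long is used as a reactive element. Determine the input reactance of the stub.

X_in ≈ -167 Ω (capacitive)

βl = 2π × 0.169 = 60.8°
tan(βl) = 1.79
For an open-circuited stub, Z_in = −jZ_0·cot(βl) = −jZ_0/tan(βl)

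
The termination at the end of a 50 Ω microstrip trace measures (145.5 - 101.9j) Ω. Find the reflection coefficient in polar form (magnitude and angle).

Γ ≈ 0.633 ∠ -19.3°

Γ = (Z_L − Z_0)/(Z_L + Z_0) = (95.5 − j101.9)/(195.5 − j101.9)
|Γ| = 140/220 = 0.633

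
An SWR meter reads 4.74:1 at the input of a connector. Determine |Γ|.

|Γ| = (S − 1)/(S + 1) = (4.74 − 1)/(4.74 + 1) = 3.74/5.74

|Γ| ≈ 0.652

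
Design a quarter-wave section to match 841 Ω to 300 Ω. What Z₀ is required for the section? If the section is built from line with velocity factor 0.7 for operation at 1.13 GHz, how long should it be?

Z_qwt = √(Z_0·R_L) = √(300 × 841) = √252300
λ = 0.7·c/f = 0.186 m, so l = λ/4 = 0.0465 m

Z_qwt ≈ 502 Ω; length ≈ 4.65 cm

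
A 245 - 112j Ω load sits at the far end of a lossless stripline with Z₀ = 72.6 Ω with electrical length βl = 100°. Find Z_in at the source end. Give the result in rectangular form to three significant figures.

Z_in ≈ 19.1 + j20.5 Ω

tan(βl) = tan(100°) = -5.67
Z_in = Z_0·(Z_L + jZ_0·tanβl)/(Z_0 + jZ_L·tanβl)
     = 72.6·(245 − j524)/(-563 − j1390)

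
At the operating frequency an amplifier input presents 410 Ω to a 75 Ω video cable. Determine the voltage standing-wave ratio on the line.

VSWR ≈ 5.47

For a purely resistive load, VSWR = R_L/Z_0 or Z_0/R_L (whichever > 1) = 410/75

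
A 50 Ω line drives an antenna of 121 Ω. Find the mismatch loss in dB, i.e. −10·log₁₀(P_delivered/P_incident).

Γ = (121 − 50)/(121 + 50) = 0.415
|Γ|² = 0.172, so P_del/P_inc = 1 − |Γ|² = 0.828
ML = −10·log₁₀(1 − |Γ|²)

mismatch loss ≈ 0.822 dB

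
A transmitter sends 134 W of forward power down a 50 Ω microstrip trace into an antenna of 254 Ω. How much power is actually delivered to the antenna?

Γ = (254 − 50)/(254 + 50) = 0.671
|Γ|² = 0.45
P_refl = |Γ|²·P_inc = 60.3 W, P_del = (1 − |Γ|²)·P_inc = 73.7 W

P_delivered ≈ 73.7 W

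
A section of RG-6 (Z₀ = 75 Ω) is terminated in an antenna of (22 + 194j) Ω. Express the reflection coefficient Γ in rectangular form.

Γ = (Z_L − Z_0)/(Z_L + Z_0) = (-53 + j194)/(97 + j194)

Γ ≈ 0.691 + j0.619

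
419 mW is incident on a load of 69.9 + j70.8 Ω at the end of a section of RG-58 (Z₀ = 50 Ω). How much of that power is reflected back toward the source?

|Γ| = |(19.9 + j70.8)/(119.9 + j70.8)| = 0.528
|Γ|² = 0.279
P_refl = |Γ|²·P_inc = 117 mW, P_del = (1 − |Γ|²)·P_inc = 302 mW

P_reflected ≈ 117 mW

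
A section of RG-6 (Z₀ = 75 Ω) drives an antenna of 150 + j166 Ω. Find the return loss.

Γ = (75 + j166)/(225 + j166), |Γ| = 0.651
RL = −20·log₁₀|Γ| = −20·log₁₀(0.651)

RL ≈ 3.72 dB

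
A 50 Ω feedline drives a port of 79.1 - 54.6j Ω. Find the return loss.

RL ≈ 7.1 dB

Γ = (29.1 − j54.6)/(129.1 − j54.6), |Γ| = 0.441
RL = −20·log₁₀|Γ| = −20·log₁₀(0.441)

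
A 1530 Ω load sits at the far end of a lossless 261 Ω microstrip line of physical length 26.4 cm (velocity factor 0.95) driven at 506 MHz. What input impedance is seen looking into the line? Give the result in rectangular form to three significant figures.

λ = v/f = 0.95·c / 506 MHz = 0.563 m
βl = 2π·l/λ = 2π × 0.469 = 169°
tan(βl) = tan(169°) = -0.199
Z_in = Z_0·(Z_L + jZ_0·tanβl)/(Z_0 + jZ_L·tanβl)
     = 261·(1530 − j52)/(261 − j305)

Z_in ≈ 673 + j734 Ω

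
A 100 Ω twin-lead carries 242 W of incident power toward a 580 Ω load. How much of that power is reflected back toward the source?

P_reflected ≈ 121 W

Γ = (580 − 100)/(580 + 100) = 0.706
|Γ|² = 0.498
P_refl = |Γ|²·P_inc = 121 W, P_del = (1 − |Γ|²)·P_inc = 121 W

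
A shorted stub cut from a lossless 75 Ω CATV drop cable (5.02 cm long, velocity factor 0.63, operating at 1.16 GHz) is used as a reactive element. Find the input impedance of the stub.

Z_in ≈ −j196 Ω

λ = v/f = 0.63·c / 1.16 GHz = 0.163 m
βl = 2π·l/λ = 2π × 0.308 = 111°
tan(βl) = -2.62
For a shorted stub, Z_in = jZ_0·tan(βl)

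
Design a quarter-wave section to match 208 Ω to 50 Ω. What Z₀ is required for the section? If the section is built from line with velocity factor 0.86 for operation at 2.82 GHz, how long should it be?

Z_qwt ≈ 102 Ω; length ≈ 2.29 cm

Z_qwt = √(Z_0·R_L) = √(50 × 208) = √10400
λ = 0.86·c/f = 0.0915 m, so l = λ/4 = 0.0229 m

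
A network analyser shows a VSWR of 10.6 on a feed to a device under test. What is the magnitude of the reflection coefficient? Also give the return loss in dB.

|Γ| ≈ 0.828; return loss ≈ 1.64 dB

|Γ| = (S − 1)/(S + 1) = (10.6 − 1)/(10.6 + 1) = 9.6/11.6
RL = −20·log₁₀|Γ| = −20·log₁₀(0.828)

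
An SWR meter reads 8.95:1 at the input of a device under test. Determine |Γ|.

|Γ| = (S − 1)/(S + 1) = (8.95 − 1)/(8.95 + 1) = 7.95/9.95

|Γ| ≈ 0.799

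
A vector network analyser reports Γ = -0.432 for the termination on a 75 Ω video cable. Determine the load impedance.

Z_L = Z_0·(1 + Γ)/(1 − Γ) = 75·(0.568)/(1.43)

Z_L ≈ 29.7 Ω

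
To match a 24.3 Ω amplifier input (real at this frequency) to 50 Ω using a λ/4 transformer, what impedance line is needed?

Z_qwt ≈ 34.9 Ω

Z_qwt = √(Z_0·R_L) = √(50 × 24.3) = √1215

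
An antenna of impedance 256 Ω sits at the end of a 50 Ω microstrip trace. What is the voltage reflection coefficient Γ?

Γ = 0.673

Γ = (Z_L − Z_0)/(Z_L + Z_0) = (256 − 50)/(256 + 50) = 206/306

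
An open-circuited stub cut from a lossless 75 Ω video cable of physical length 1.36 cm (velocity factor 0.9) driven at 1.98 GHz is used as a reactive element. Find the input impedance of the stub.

Z_in ≈ −j104 Ω

λ = v/f = 0.9·c / 1.98 GHz = 0.136 m
βl = 2π·l/λ = 2π × 0.0997 = 35.9°
tan(βl) = 0.724
For an open-circuited stub, Z_in = −jZ_0·cot(βl) = −jZ_0/tan(βl)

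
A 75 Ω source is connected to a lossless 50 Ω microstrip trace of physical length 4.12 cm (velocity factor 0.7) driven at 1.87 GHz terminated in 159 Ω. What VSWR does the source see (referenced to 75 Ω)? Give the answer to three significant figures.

λ = v/f = 0.7·c / 1.87 GHz = 0.112 m
βl = 2π·l/λ = 2π × 0.367 = 132°
tan(βl) = -1.11
Z_in = Z_0·(Z_L + jZ_0·tanβl)/(Z_0 + jZ_L·tanβl) = 26.4 + j37.6 Ω
Γ_s = (Z_in − Z_s)/(Z_in + Z_s) = (-48.6 + j37.6)/(101 + j37.6), |Γ_s| = 0.568
VSWR = (1 + |Γ_s|)/(1 − |Γ_s|)

VSWR ≈ 3.63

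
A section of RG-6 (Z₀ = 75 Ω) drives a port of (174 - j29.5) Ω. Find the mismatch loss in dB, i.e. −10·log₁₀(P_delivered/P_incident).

mismatch loss ≈ 0.808 dB

Γ = (99 − j29.5)/(249 − j29.5), |Γ| = 0.412
|Γ|² = 0.17, so P_del/P_inc = 1 − |Γ|² = 0.83
ML = −10·log₁₀(1 − |Γ|²)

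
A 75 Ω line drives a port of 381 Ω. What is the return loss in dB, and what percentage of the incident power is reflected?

RL ≈ 3.46 dB; 45% of incident power reflected

Γ = (381 − 75)/(381 + 75) = 0.671
RL = −20·log₁₀(0.671) = 3.46 dB
P_refl/P_inc = |Γ|² = 0.45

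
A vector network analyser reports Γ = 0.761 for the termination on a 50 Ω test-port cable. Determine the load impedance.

Z_L ≈ 368 Ω

Z_L = Z_0·(1 + Γ)/(1 − Γ) = 50·(1.76)/(0.239)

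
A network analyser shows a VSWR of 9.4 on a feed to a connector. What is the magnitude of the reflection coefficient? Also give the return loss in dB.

|Γ| ≈ 0.808; return loss ≈ 1.86 dB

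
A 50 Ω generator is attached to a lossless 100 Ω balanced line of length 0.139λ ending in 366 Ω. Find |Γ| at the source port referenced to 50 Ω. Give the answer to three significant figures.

|Γ| ≈ 0.618

βl = 2π × 0.139 = 50°
tan(βl) = 1.19
Z_in = Z_0·(Z_L + jZ_0·tanβl)/(Z_0 + jZ_L·tanβl) = 44.2 − j73.7 Ω
Γ_s = (Z_in − Z_s)/(Z_in + Z_s) = (-5.81 − j73.7)/(94.2 − j73.7), |Γ_s| = 0.618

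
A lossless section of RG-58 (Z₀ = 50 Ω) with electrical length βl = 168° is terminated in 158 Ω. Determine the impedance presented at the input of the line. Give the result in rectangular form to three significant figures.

Z_in ≈ 114 + j65.8 Ω

tan(βl) = tan(168°) = -0.213
Z_in = Z_0·(Z_L + jZ_0·tanβl)/(Z_0 + jZ_L·tanβl)
     = 50·(158 − j10.6)/(50 − j33.6)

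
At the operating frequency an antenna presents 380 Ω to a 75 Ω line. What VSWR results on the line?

VSWR ≈ 5.07

Γ = (380 − 75)/(380 + 75) = 0.67
VSWR = (1 + 0.67)/(1 − 0.67)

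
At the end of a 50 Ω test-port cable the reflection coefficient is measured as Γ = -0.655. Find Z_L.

Z_L ≈ 10.4 Ω

Z_L = Z_0·(1 + Γ)/(1 − Γ) = 50·(0.345)/(1.66)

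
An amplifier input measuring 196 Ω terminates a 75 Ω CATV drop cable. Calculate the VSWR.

VSWR ≈ 2.61

For a purely resistive load, VSWR = R_L/Z_0 or Z_0/R_L (whichever > 1) = 196/75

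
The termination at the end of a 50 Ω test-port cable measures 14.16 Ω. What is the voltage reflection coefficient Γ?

Γ = -0.559

Γ = (Z_L − Z_0)/(Z_L + Z_0) = (14.16 − 50)/(14.16 + 50) = -35.84/64.16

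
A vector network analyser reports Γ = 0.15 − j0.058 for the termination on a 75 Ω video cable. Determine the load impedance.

Z_L = Z_0·(1 + Γ)/(1 − Γ) = 75·(1.15 − j0.058)/(0.85 + j0.058)

Z_L ≈ 101 − j12 Ω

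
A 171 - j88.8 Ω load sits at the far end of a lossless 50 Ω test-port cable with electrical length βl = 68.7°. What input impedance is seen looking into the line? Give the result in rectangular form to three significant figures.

tan(βl) = tan(68.7°) = 2.56
Z_in = Z_0·(Z_L + jZ_0·tanβl)/(Z_0 + jZ_L·tanβl)
     = 50·(171 + j39.4)/(278 + j439)

Z_in ≈ 12 − j11.9 Ω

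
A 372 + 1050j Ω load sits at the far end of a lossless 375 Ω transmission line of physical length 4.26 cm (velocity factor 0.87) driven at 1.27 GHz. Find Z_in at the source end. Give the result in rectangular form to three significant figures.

λ = v/f = 0.87·c / 1.27 GHz = 0.206 m
βl = 2π·l/λ = 2π × 0.207 = 74.6°
tan(βl) = tan(74.6°) = 3.64
Z_in = Z_0·(Z_L + jZ_0·tanβl)/(Z_0 + jZ_L·tanβl)
     = 375·(372 + j2410)/(-3440 + j1350)

Z_in ≈ 54.4 − j242 Ω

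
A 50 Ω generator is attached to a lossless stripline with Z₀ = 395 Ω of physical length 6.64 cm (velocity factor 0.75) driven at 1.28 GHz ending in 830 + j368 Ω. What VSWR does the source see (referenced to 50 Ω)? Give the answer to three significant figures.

λ = v/f = 0.75·c / 1.28 GHz = 0.176 m
βl = 2π·l/λ = 2π × 0.378 = 136°
tan(βl) = -0.966
Z_in = Z_0·(Z_L + jZ_0·tanβl)/(Z_0 + jZ_L·tanβl) = 208 + j215 Ω
Γ_s = (Z_in − Z_s)/(Z_in + Z_s) = (158 + j215)/(258 + j215), |Γ_s| = 0.794
VSWR = (1 + |Γ_s|)/(1 − |Γ_s|)

VSWR ≈ 8.71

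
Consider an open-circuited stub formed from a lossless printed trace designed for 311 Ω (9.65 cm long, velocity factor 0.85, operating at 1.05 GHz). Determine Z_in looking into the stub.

Z_in ≈ +j413 Ω

λ = v/f = 0.85·c / 1.05 GHz = 0.243 m
βl = 2π·l/λ = 2π × 0.397 = 143°
tan(βl) = -0.752
For an open-circuited stub, Z_in = −jZ_0·cot(βl) = −jZ_0/tan(βl)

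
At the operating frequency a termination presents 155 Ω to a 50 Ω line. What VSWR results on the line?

VSWR ≈ 3.1

Γ = (155 − 50)/(155 + 50) = 0.512
VSWR = (1 + 0.512)/(1 − 0.512)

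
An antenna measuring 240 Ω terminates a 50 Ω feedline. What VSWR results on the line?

VSWR ≈ 4.8

For a purely resistive load, VSWR = R_L/Z_0 or Z_0/R_L (whichever > 1) = 240/50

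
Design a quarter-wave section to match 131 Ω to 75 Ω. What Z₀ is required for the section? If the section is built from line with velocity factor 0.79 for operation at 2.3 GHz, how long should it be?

Z_qwt ≈ 99.1 Ω; length ≈ 2.58 cm

Z_qwt = √(Z_0·R_L) = √(75 × 131) = √9825
λ = 0.79·c/f = 0.103 m, so l = λ/4 = 0.0258 m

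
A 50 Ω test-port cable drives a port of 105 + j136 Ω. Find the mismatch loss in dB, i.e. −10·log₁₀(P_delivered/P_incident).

Γ = (55 + j136)/(155 + j136), |Γ| = 0.711
|Γ|² = 0.506, so P_del/P_inc = 1 − |Γ|² = 0.494
ML = −10·log₁₀(1 − |Γ|²)

mismatch loss ≈ 3.06 dB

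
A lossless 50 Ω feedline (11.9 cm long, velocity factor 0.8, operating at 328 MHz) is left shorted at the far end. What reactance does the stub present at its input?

λ = v/f = 0.8·c / 328 MHz = 0.732 m
βl = 2π·l/λ = 2π × 0.163 = 58.5°
tan(βl) = 1.63
For a shorted stub, Z_in = jZ_0·tan(βl)

X_in ≈ 81.7 Ω (inductive)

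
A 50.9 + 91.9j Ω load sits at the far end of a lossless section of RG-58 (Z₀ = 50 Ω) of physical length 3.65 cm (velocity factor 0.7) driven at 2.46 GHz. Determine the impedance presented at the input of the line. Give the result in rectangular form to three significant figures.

λ = v/f = 0.7·c / 2.46 GHz = 0.0854 m
βl = 2π·l/λ = 2π × 0.428 = 154°
tan(βl) = tan(154°) = -0.489
Z_in = Z_0·(Z_L + jZ_0·tanβl)/(Z_0 + jZ_L·tanβl)
     = 50·(50.9 + j67.4)/(95 − j24.9)

Z_in ≈ 16.4 + j39.8 Ω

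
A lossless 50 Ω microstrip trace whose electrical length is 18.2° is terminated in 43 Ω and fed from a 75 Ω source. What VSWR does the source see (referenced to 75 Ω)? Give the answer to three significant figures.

VSWR ≈ 1.71

tan(βl) = 0.329
Z_in = Z_0·(Z_L + jZ_0·tanβl)/(Z_0 + jZ_L·tanβl) = 44.1 + j3.96 Ω
Γ_s = (Z_in − Z_s)/(Z_in + Z_s) = (-30.9 + j3.96)/(119 + j3.96), |Γ_s| = 0.261
VSWR = (1 + |Γ_s|)/(1 − |Γ_s|)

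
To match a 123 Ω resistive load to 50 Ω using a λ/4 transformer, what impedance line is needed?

Z_qwt ≈ 78.4 Ω

Z_qwt = √(Z_0·R_L) = √(50 × 123) = √6150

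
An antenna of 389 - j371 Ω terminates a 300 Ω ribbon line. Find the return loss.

Γ = (89 − j371)/(689 − j371), |Γ| = 0.488
RL = −20·log₁₀|Γ| = −20·log₁₀(0.488)

RL ≈ 6.24 dB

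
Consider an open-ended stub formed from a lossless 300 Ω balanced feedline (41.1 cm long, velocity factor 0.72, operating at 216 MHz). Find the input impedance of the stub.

Z_in ≈ +j479 Ω

λ = v/f = 0.72·c / 216 MHz = 1 m
βl = 2π·l/λ = 2π × 0.411 = 148°
tan(βl) = -0.626
For an open-ended stub, Z_in = −jZ_0·cot(βl) = −jZ_0/tan(βl)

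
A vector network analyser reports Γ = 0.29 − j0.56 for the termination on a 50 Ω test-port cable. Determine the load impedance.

Z_L ≈ 36.8 − j68.5 Ω

Z_L = Z_0·(1 + Γ)/(1 − Γ) = 50·(1.29 − j0.56)/(0.71 + j0.56)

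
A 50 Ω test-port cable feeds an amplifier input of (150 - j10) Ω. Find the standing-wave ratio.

VSWR ≈ 3.01

Γ = (Z_L − Z_0)/(Z_L + Z_0) = (100 − j10)/(200 − j10)
|Γ| = 100/200 = 0.502
VSWR = (1 + |Γ|)/(1 − |Γ|) = 1.5/0.498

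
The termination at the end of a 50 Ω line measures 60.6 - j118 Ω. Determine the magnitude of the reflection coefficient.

Γ = (Z_L − Z_0)/(Z_L + Z_0) = (10.6 − j118)/(110.6 − j118)
|Γ| = 118/162

|Γ| ≈ 0.733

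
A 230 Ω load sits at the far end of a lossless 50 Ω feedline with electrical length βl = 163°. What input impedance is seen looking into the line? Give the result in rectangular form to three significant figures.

tan(βl) = tan(163°) = -0.306
Z_in = Z_0·(Z_L + jZ_0·tanβl)/(Z_0 + jZ_L·tanβl)
     = 50·(230 − j15.3)/(50 − j70.3)

Z_in ≈ 84.5 + j103 Ω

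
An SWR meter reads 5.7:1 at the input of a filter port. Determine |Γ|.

|Γ| = (S − 1)/(S + 1) = (5.7 − 1)/(5.7 + 1) = 4.7/6.7

|Γ| ≈ 0.701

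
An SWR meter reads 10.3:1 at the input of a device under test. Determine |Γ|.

|Γ| = (S − 1)/(S + 1) = (10.3 − 1)/(10.3 + 1) = 9.3/11.3

|Γ| ≈ 0.823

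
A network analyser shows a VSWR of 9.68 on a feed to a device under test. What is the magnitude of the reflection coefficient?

|Γ| ≈ 0.813

|Γ| = (S − 1)/(S + 1) = (9.68 − 1)/(9.68 + 1) = 8.68/10.7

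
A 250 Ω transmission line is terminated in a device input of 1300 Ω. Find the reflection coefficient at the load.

Γ = (Z_L − Z_0)/(Z_L + Z_0) = (1300 − 250)/(1300 + 250) = 1050/1550

Γ = 0.677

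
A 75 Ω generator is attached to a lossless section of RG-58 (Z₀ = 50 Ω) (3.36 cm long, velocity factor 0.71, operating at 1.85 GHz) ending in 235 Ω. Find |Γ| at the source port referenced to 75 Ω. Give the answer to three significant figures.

λ = v/f = 0.71·c / 1.85 GHz = 0.115 m
βl = 2π·l/λ = 2π × 0.292 = 105°
tan(βl) = -3.72
Z_in = Z_0·(Z_L + jZ_0·tanβl)/(Z_0 + jZ_L·tanβl) = 11.4 + j12.8 Ω
Γ_s = (Z_in − Z_s)/(Z_in + Z_s) = (-63.6 + j12.8)/(86.4 + j12.8), |Γ_s| = 0.743

|Γ| ≈ 0.743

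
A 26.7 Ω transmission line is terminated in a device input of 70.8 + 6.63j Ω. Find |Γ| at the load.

Γ = (Z_L − Z_0)/(Z_L + Z_0) = (44.1 + j6.63)/(97.5 + j6.63)
|Γ| = 44.6/97.7

|Γ| ≈ 0.456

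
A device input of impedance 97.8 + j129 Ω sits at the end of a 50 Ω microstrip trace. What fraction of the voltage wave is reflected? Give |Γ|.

Γ = (Z_L − Z_0)/(Z_L + Z_0) = (47.8 + j129)/(147.8 + j129)
|Γ| = 138/196

|Γ| ≈ 0.701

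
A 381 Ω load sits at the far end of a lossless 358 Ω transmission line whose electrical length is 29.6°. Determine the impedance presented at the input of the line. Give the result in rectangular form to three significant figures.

tan(βl) = tan(29.6°) = 0.568
Z_in = Z_0·(Z_L + jZ_0·tanβl)/(Z_0 + jZ_L·tanβl)
     = 358·(381 + j203)/(358 + j216)

Z_in ≈ 369 − j19.8 Ω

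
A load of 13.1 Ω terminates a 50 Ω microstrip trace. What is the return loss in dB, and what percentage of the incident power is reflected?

Γ = (13.1 − 50)/(13.1 + 50) = -0.585
RL = −20·log₁₀(0.585) = 4.66 dB
P_refl/P_inc = |Γ|² = 0.342

RL ≈ 4.66 dB; 34.2% of incident power reflected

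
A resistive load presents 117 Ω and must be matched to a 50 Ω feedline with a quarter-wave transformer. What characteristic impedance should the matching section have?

Z_qwt ≈ 76.5 Ω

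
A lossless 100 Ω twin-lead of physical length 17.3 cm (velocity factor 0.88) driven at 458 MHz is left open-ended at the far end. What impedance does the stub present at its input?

Z_in ≈ +j32.6 Ω

λ = v/f = 0.88·c / 458 MHz = 0.576 m
βl = 2π·l/λ = 2π × 0.3 = 108°
tan(βl) = -3.07
For an open-ended stub, Z_in = −jZ_0·cot(βl) = −jZ_0/tan(βl)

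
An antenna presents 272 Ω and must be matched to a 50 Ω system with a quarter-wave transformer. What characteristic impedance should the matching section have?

Z_qwt ≈ 117 Ω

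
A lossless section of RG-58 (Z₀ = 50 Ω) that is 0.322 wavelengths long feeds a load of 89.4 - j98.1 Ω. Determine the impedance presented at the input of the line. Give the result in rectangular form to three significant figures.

Z_in ≈ 20.6 + j41.3 Ω

βl = 2π × 0.322 = 116°
tan(βl) = tan(116°) = -2.06
Z_in = Z_0·(Z_L + jZ_0·tanβl)/(Z_0 + jZ_L·tanβl)
     = 50·(89.4 − j201)/(-152 − j184)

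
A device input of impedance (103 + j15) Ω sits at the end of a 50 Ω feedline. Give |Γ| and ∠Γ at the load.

Γ ≈ 0.358 ∠ 10.2°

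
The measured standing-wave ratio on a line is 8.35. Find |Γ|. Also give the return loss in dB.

|Γ| = (S − 1)/(S + 1) = (8.35 − 1)/(8.35 + 1) = 7.35/9.35
RL = −20·log₁₀|Γ| = −20·log₁₀(0.786)

|Γ| ≈ 0.786; return loss ≈ 2.09 dB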